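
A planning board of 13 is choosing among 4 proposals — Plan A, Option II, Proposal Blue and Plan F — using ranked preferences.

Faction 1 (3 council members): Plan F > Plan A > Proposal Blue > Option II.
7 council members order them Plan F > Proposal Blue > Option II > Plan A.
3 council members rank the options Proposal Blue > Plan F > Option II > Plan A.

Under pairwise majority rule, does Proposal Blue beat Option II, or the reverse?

Ballots ranking Proposal Blue above Option II: 3 + 7 + 3 = 13.
Ballots ranking Option II above Proposal Blue: 13 − 13 = 0.
Proposal Blue wins the head-to-head 13–0.

Proposal Blue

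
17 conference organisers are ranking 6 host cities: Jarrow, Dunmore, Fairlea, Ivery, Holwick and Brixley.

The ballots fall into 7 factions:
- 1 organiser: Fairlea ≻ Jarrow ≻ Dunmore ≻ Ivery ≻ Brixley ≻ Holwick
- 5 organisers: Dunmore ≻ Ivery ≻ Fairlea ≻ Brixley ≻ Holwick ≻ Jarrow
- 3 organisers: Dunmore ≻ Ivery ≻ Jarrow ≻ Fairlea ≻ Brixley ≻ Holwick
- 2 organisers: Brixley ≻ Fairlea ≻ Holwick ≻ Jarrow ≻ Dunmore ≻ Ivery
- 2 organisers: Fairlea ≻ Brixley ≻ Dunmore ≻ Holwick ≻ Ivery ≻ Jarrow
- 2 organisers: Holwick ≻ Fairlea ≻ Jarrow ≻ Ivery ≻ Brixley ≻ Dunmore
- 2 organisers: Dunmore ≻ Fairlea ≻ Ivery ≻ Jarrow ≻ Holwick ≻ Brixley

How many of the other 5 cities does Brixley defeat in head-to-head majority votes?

Brixley against each rival (17 organisers):
Brixley–Jarrow: Brixley 9–8.
Brixley vs Dunmore: Brixley is ranked higher on 2+2+2 = 6 ballots, Dunmore on 11. Dunmore wins 11–6.
Brixley vs Fairlea: Brixley is ranked higher on 2 ballots, Fairlea on 15. Fairlea wins 15–2.
Brixley vs Ivery: Brixley preferred on 2+2 = 4 ballots; Ivery wins 13–4.
Brixley vs Holwick: Brixley wins 13–4.
Brixley beats Jarrow, Holwick; loses to Dunmore, Fairlea, Ivery — 2 pairwise wins.

2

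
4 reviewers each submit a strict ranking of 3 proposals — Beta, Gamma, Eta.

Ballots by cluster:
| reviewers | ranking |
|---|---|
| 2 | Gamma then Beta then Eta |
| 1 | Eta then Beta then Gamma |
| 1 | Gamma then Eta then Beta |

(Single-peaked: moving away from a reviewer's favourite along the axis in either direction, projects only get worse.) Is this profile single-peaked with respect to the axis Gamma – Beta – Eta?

no

Axis positions: Gamma=1, Beta=2, Eta=3.
Cluster 1 (peak Gamma at position 1): ranking walks positions 1-2-3, expanding outward from the peak — single-peaked.
Cluster 2 (peak Eta at position 3): ranking walks positions 3-2-1, expanding outward from the peak — single-peaked.
Cluster 3: ranking walks positions 1-3-2; Eta is ranked above Beta even though Beta lies between Eta and the peak Gamma on the axis — preferences dip and rise again. Not single-peaked.
Cluster 3 violates single-peakedness, so the profile is not single-peaked on this axis.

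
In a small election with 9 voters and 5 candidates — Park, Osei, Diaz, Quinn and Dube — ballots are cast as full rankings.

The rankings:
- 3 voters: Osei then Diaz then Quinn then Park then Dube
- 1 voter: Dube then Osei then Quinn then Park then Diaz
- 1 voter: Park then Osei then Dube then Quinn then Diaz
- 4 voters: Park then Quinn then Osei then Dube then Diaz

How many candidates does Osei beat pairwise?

3

Osei against each rival (9 voters):
Osei vs Park: Park wins 5–4.
Osei vs Diaz: 9 to 0, Osei.
Osei vs Quinn: Osei is ranked higher on 3+1+1 = 5 ballots, Quinn on 4. Osei wins 5–4.
Osei vs Dube: Osei wins 8–1.
Osei beats Diaz, Quinn, Dube; loses to Park — 3 pairwise wins.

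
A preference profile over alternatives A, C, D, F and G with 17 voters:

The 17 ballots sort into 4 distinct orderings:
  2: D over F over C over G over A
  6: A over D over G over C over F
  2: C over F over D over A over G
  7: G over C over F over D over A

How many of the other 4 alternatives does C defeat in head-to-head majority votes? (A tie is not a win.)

C against each rival (17 voters):
C–A: C 11–6.
C vs D: C preferred on 2+7 = 9 ballots; C wins 9–8.
C vs F: 6+2+7 = 15 for C, 2 for F — C by 15–2.
C vs G: C is ranked higher on 2+2 = 4 ballots, G on 13. G wins 13–4.
C beats A, D, F; loses to G — 3 pairwise wins.

3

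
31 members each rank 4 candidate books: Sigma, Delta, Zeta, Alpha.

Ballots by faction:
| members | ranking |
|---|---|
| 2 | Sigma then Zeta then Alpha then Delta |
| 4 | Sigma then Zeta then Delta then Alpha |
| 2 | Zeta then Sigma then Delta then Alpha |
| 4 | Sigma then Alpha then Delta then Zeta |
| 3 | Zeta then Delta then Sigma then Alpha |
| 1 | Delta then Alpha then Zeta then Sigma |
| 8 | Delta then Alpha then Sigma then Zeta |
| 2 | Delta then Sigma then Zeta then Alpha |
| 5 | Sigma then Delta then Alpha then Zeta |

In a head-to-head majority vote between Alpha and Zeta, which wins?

Alpha

Ballots ranking Alpha above Zeta: 4 + 1 + 8 + 5 = 18.
Ballots ranking Zeta above Alpha: 31 − 18 = 13.
Alpha wins the head-to-head 18–13.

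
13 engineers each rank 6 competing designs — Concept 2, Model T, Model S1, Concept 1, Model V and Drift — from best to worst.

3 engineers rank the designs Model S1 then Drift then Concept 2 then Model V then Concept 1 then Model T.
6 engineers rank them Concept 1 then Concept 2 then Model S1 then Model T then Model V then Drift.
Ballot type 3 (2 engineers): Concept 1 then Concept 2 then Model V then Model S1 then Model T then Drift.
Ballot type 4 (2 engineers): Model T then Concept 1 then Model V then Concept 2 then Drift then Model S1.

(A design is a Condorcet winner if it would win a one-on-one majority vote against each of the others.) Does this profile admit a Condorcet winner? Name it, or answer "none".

Concept 1

Check each pair by majority over 13 ballots:
Concept 2 vs Model T: Concept 2, 11–2.
Concept 2–Model S1: Concept 2 10–3.
Concept 2 vs Concept 1: Concept 1, 10–3.
Concept 2 vs Model V: Concept 2, 11–2.
Concept 2 vs Drift: Concept 2 wins 10–3.
Model T vs Model S1: Model S1, 11–2.
Model T vs Concept 1: Concept 1 wins 11–2.
Model T–Model V: Model T 8–5.
Model T vs Drift: Model T wins 10–3.
Model S1 vs Concept 1: Concept 1 wins 10–3.
Model S1–Model V: Model S1 9–4.
Model S1–Drift: Model S1 11–2.
Concept 1–Model V: Concept 1 10–3.
Concept 1 vs Drift: Concept 1 wins 10–3.
Model V vs Drift: Model V, 10–3.
Concept 1 wins every pairwise contest, so Concept 1 is the Condorcet winner.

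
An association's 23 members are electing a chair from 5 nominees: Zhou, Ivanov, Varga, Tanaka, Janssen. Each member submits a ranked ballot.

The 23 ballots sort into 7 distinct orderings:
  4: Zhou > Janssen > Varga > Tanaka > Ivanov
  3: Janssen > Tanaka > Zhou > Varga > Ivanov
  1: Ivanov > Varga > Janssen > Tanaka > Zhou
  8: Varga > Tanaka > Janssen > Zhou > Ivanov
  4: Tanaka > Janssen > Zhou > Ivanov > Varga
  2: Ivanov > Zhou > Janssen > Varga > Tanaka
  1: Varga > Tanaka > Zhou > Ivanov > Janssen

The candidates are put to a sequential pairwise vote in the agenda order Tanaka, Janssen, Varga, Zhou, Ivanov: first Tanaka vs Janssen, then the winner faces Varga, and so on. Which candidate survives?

Zhou

Round 1: Tanaka vs Janssen — 13–10, Tanaka advances.
Round 2: Tanaka vs Varga — 7–16, Varga advances.
Round 3: Varga vs Zhou — 10–13, Zhou advances.
Round 4: Zhou vs Ivanov — 20–3, Zhou advances.
Zhou survives the agenda.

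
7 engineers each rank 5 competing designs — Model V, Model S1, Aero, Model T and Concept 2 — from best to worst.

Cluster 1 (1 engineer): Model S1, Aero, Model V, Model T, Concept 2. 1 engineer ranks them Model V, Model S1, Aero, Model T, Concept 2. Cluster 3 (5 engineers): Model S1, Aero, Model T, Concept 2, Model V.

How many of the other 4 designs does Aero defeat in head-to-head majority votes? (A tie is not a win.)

3

Aero against each rival (7 engineers):
Aero vs Model V: Aero wins 6–1.
Aero vs Model S1: Aero preferred on 0 ballots; Model S1 wins 7–0.
Aero vs Model T: Aero preferred on 1+1+5 = 7 ballots; Aero wins 7–0.
Aero vs Concept 2: 1+1+5 = 7 for Aero, 0 for Concept 2 — Aero by 7–0.
Aero beats Model V, Model T, Concept 2; loses to Model S1 — 3 pairwise wins.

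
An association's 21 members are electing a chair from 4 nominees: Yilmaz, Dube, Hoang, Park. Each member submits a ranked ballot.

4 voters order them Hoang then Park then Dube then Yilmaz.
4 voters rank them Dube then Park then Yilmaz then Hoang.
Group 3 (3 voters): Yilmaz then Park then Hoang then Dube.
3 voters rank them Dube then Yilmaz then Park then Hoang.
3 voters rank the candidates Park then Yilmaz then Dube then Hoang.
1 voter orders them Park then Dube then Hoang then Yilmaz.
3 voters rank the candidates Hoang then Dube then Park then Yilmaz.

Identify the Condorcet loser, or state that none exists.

Hoang

Head-to-head results (21 voters):
Yilmaz vs Dube: Dube wins 15–6.
Yilmaz vs Hoang: Yilmaz is ranked higher on 4+3+3+3 = 13 ballots, Hoang on 8. Yilmaz wins 13–8.
Yilmaz vs Park: Yilmaz preferred on 3+3 = 6 ballots; Park wins 15–6.
Dube vs Hoang: 4+3+3+1 = 11 for Dube, 10 for Hoang — Dube by 11–10.
Dube vs Park: 10 to 11, Park.
Hoang vs Park: 4+3 = 7 for Hoang, 14 for Park — Park by 14–7.
Hoang loses to every other candidate — it is the Condorcet loser.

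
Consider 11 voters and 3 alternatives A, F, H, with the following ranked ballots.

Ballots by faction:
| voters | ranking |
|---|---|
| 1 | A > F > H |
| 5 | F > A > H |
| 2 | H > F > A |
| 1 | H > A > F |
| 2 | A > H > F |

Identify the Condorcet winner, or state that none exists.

F

Pairwise majorities:
A vs F: F, 7–4.
A vs H: A is ranked higher on 1+5+2 = 8 ballots, H on 3. A wins 8–3.
F vs H: F, 6–5.
F wins every pairwise contest, so F is the Condorcet winner.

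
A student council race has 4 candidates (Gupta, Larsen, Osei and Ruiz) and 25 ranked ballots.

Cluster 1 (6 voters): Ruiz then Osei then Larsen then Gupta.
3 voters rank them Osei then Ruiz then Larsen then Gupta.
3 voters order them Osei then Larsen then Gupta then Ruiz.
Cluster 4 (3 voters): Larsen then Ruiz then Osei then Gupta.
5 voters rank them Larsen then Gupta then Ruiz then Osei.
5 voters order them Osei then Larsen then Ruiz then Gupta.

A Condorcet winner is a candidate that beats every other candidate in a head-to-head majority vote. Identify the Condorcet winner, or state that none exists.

Check each pair by majority over 25 ballots:
Gupta vs Larsen: Gupta preferred on 0 ballots; Larsen wins 25–0.
Gupta vs Osei: 5 for Gupta, 20 for Osei — Osei by 20–5.
Gupta vs Ruiz: 3+5 = 8 for Gupta, 17 for Ruiz — Ruiz by 17–8.
Larsen vs Osei: Larsen preferred on 3+5 = 8 ballots; Osei wins 17–8.
Larsen vs Ruiz: Larsen preferred on 3+3+5+5 = 16 ballots; Larsen wins 16–9.
Osei vs Ruiz: Osei preferred on 3+3+5 = 11 ballots; Ruiz wins 14–11.
Each candidate drops at least one matchup (Gupta loses to Larsen; Larsen loses to Osei; Osei loses to Ruiz; Ruiz loses to Larsen); the cycle Larsen > Ruiz > Osei > Larsen rules out a Condorcet winner.

none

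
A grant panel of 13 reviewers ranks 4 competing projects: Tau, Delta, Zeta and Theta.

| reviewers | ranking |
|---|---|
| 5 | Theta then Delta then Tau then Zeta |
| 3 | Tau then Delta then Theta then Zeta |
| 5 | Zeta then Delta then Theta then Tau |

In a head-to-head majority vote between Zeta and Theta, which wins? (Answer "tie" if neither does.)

Ballots ranking Zeta above Theta: 5.
Ballots ranking Theta above Zeta: 13 − 5 = 8.
Theta wins the head-to-head 8–5.

Theta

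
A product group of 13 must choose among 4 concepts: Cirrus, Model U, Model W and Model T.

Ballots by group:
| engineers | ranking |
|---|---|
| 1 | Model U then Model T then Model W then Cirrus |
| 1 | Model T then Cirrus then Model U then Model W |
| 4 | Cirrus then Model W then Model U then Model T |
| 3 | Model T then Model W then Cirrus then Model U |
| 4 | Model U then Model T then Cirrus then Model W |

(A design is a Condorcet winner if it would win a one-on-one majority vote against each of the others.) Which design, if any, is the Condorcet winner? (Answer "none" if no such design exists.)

none

Check each pair by majority over 13 ballots:
Cirrus vs Model U: 8 to 5, Cirrus.
Cirrus vs Model W: 1+4+4 = 9 for Cirrus, 4 for Model W — Cirrus by 9–4.
Cirrus vs Model T: 4 to 9, Model T.
Model U–Model W: Model W 7–6.
Model U vs Model T: Model U wins 9–4.
Model W vs Model T: Model T wins 9–4.
No design is unbeaten: Cirrus loses to Model T; Model U loses to Cirrus; Model W loses to Cirrus; Model T loses to Model U. In particular Cirrus beats Model U beats Model T beats Cirrus is a majority cycle — no Condorcet winner exists.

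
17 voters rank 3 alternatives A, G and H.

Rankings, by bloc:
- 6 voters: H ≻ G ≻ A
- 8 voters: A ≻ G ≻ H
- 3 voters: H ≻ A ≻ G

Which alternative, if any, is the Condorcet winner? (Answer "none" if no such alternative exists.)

Check each pair by majority over 17 ballots:
A vs G: A is ranked higher on 8+3 = 11 ballots, G on 6. A wins 11–6.
A vs H: 8 to 9, H.
G vs H: G preferred on 8 ballots; H wins 9–8.
H beats each of A, G — H is the Condorcet winner.

H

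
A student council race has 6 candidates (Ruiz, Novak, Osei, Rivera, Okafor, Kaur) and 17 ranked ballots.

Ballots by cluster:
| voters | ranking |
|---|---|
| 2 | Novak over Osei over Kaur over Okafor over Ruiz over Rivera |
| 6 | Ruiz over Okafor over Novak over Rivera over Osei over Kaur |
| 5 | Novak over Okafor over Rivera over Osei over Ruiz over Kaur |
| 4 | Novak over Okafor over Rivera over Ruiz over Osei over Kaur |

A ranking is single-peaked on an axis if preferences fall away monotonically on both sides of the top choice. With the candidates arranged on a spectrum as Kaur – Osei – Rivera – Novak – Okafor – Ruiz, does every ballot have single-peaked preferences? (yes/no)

Axis positions: Kaur=1, Osei=2, Rivera=3, Novak=4, Okafor=5, Ruiz=6.
Cluster 1: ranking walks positions 4-2-1-5-6-3; Osei is ranked above Rivera even though Rivera lies between Osei and the peak Novak on the axis — preferences dip and rise again. Not single-peaked.
Cluster 2 (peak Ruiz at position 6): ranking walks positions 6-5-4-3-2-1, expanding outward from the peak — single-peaked.
Cluster 3 (peak Novak at position 4): ranking walks positions 4-5-3-2-6-1, expanding outward from the peak — single-peaked.
Cluster 4 (peak Novak at position 4): ranking walks positions 4-5-3-6-2-1, expanding outward from the peak — single-peaked.
Cluster 1 violates single-peakedness, so the profile is not single-peaked on this axis.

no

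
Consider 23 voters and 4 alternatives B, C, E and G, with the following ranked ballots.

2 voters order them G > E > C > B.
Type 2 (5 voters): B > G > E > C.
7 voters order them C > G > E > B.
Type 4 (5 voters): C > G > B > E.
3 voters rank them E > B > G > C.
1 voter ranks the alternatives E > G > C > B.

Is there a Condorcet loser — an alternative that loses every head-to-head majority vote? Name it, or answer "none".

Head-to-head results (23 voters):
B–C: C 15–8.
B vs E: 5+5 = 10 for B, 13 for E — E by 13–10.
B vs G: B preferred on 5+3 = 8 ballots; G wins 15–8.
C vs E: C preferred on 7+5 = 12 ballots; C wins 12–11.
C–G: C 12–11.
E vs G: E is ranked higher on 3+1 = 4 ballots, G on 19. G wins 19–4.
B loses to every other alternative — it is the Condorcet loser.

B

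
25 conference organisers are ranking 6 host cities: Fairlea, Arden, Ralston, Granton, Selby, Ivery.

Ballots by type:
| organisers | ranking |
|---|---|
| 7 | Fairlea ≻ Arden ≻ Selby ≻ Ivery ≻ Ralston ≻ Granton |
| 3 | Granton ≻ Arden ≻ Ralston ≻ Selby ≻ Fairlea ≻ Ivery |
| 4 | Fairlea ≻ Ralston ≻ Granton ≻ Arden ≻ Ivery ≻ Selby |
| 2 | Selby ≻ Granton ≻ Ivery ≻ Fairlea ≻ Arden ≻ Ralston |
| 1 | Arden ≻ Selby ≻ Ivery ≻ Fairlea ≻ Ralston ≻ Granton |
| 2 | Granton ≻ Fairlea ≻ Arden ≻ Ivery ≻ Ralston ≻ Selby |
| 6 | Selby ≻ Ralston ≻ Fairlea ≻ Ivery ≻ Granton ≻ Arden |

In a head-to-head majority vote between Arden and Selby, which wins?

Arden

Ballots ranking Arden above Selby: 7 + 3 + 4 + 1 + 2 = 17.
Ballots ranking Selby above Arden: 25 − 17 = 8.
Arden wins the head-to-head 17–8.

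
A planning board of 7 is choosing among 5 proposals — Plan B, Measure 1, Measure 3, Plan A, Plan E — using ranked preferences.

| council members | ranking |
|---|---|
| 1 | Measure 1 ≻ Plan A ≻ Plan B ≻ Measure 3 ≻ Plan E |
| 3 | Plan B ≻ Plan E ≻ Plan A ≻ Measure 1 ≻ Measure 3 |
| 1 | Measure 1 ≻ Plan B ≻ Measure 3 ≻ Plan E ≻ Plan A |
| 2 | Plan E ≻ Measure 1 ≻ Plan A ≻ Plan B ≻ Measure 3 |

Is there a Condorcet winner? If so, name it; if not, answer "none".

Check each pair by majority over 7 ballots:
Plan B–Measure 1: Measure 1 4–3.
Plan B vs Measure 3: Plan B wins 7–0.
Plan B–Plan A: Plan B 4–3.
Plan B vs Plan E: Plan B, 5–2.
Measure 1–Measure 3: Measure 1 7–0.
Measure 1 vs Plan A: Measure 1 wins 4–3.
Measure 1 vs Plan E: Plan E, 5–2.
Measure 3 vs Plan A: Plan A, 6–1.
Measure 3 vs Plan E: Plan E, 5–2.
Plan A–Plan E: Plan E 6–1.
Every option loses at least once (Plan B loses to Measure 1; Measure 1 loses to Plan E; Measure 3 loses to Plan B; Plan A loses to Plan B; Plan E loses to Plan B). The majority relation contains the cycle Plan B → Plan E → Measure 1 → Plan B, so there is no Condorcet winner.

none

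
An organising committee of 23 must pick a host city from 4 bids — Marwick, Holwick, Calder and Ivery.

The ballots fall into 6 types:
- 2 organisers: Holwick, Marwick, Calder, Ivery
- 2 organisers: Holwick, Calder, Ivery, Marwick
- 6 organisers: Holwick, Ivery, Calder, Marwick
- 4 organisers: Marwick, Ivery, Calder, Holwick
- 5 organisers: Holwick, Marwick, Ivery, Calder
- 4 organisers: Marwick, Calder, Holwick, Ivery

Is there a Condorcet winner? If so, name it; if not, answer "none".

Holwick

Pairwise majorities:
Marwick vs Holwick: Holwick wins 15–8.
Marwick–Calder: Marwick 15–8.
Marwick vs Ivery: Marwick, 15–8.
Holwick vs Calder: Holwick, 15–8.
Holwick–Ivery: Holwick 19–4.
Calder vs Ivery: Ivery wins 15–8.
Only Holwick has no losses; Holwick is the Condorcet winner.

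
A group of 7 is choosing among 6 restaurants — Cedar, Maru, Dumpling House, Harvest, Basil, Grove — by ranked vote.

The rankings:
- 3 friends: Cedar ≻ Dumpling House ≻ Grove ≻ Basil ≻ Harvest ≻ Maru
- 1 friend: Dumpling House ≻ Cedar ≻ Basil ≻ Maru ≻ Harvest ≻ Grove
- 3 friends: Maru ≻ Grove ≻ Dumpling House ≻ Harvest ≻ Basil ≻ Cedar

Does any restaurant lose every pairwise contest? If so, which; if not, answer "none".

Harvest

Head-to-head results (7 friends):
Cedar vs Maru: Cedar is ranked higher on 3+1 = 4 ballots, Maru on 3. Cedar wins 4–3.
Cedar vs Dumpling House: Cedar preferred on 3 ballots; Dumpling House wins 4–3.
Cedar–Harvest: Cedar 4–3.
Cedar vs Basil: 4 to 3, Cedar.
Cedar vs Grove: 3+1 = 4 for Cedar, 3 for Grove — Cedar by 4–3.
Maru–Dumpling House: Dumpling House 4–3.
Maru vs Harvest: Maru wins 4–3.
Maru vs Basil: 3 to 4, Basil.
Maru vs Grove: Maru wins 4–3.
Dumpling House vs Harvest: Dumpling House, 7–0.
Dumpling House vs Basil: Dumpling House is ranked higher on 3+1+3 = 7 ballots, Basil on 0. Dumpling House wins 7–0.
Dumpling House vs Grove: Dumpling House is ranked higher on 3+1 = 4 ballots, Grove on 3. Dumpling House wins 4–3.
Harvest–Basil: Basil 4–3.
Harvest vs Grove: 1 to 6, Grove.
Basil vs Grove: Grove, 6–1.
Harvest is beaten in every head-to-head and is the Condorcet loser.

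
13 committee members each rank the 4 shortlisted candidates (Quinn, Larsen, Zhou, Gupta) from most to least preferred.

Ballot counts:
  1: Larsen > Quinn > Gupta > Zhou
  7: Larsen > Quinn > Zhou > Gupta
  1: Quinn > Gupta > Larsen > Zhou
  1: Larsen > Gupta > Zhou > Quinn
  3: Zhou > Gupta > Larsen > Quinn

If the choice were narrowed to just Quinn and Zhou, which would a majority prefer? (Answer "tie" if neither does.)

Quinn

Ballots ranking Quinn above Zhou: 1 + 7 + 1 = 9.
Ballots ranking Zhou above Quinn: 13 − 9 = 4.
Quinn wins the head-to-head 9–4.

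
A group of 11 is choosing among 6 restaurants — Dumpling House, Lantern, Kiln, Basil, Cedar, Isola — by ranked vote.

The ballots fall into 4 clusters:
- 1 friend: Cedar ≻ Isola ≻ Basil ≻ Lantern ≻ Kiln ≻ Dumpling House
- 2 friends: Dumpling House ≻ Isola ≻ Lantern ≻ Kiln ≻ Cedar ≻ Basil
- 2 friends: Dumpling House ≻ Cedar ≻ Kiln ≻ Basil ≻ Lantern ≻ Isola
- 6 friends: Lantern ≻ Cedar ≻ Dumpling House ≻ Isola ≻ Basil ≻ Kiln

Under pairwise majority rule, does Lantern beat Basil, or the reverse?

Ballots ranking Lantern above Basil: 2 + 6 = 8.
Ballots ranking Basil above Lantern: 11 − 8 = 3.
Lantern wins the head-to-head 8–3.

Lantern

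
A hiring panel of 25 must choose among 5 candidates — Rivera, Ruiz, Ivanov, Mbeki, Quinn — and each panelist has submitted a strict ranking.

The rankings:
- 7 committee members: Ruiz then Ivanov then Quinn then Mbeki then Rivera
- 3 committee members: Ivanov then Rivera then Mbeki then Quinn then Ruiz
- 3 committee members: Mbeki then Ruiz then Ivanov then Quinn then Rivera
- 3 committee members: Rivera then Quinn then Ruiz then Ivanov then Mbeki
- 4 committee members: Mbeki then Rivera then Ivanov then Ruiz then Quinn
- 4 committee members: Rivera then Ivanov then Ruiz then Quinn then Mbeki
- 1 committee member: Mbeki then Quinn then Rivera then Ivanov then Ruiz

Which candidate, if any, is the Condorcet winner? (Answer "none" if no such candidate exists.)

Check each pair by majority over 25 ballots:
Rivera vs Ruiz: Rivera wins 15–10.
Rivera vs Ivanov: Ivanov wins 13–12.
Rivera vs Mbeki: Mbeki, 15–10.
Rivera–Quinn: Rivera 14–11.
Ruiz vs Ivanov: 13 to 12, Ruiz.
Ruiz vs Mbeki: Ruiz is ranked higher on 7+3+4 = 14 ballots, Mbeki on 11. Ruiz wins 14–11.
Ruiz–Quinn: Ruiz 18–7.
Ivanov vs Mbeki: Ivanov preferred on 7+3+3+4 = 17 ballots; Ivanov wins 17–8.
Ivanov–Quinn: Ivanov 21–4.
Mbeki vs Quinn: 3+3+4+1 = 11 for Mbeki, 14 for Quinn — Quinn by 14–11.
Every candidate loses at least once (Rivera loses to Ivanov; Ruiz loses to Rivera; Ivanov loses to Ruiz; Mbeki loses to Ruiz; Quinn loses to Rivera). The majority relation contains the cycle Rivera → Ruiz → Ivanov → Rivera, so there is no Condorcet winner.

none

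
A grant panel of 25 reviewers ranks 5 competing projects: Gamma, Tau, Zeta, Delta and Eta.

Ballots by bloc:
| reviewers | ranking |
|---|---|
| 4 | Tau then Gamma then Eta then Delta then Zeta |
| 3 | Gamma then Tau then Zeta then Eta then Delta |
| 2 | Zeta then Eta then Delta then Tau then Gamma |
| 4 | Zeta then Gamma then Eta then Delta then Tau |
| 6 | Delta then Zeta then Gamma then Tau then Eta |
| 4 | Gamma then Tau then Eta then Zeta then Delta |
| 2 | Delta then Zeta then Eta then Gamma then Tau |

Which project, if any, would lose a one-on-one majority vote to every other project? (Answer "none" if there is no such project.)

Pairwise majorities:
Gamma–Tau: Gamma 19–6.
Gamma vs Zeta: Zeta, 14–11.
Gamma vs Delta: Gamma, 15–10.
Gamma vs Eta: Gamma wins 21–4.
Tau vs Zeta: Tau is ranked higher on 4+3+4 = 11 ballots, Zeta on 14. Zeta wins 14–11.
Tau–Delta: Delta 14–11.
Tau vs Eta: Tau is ranked higher on 4+3+6+4 = 17 ballots, Eta on 8. Tau wins 17–8.
Zeta vs Delta: 3+2+4+4 = 13 for Zeta, 12 for Delta — Zeta by 13–12.
Zeta vs Eta: Zeta preferred on 3+2+4+6+2 = 17 ballots; Zeta wins 17–8.
Delta–Eta: Eta 17–8.
Each project has at least one pairwise win (Gamma beats Tau; Tau beats Eta; Zeta beats Gamma; Delta beats Tau; Eta beats Delta) — no Condorcet loser.

none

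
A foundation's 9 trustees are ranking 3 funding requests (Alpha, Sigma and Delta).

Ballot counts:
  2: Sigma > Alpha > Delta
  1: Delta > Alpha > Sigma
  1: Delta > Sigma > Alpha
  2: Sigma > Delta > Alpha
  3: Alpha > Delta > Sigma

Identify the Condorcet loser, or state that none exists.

Pairwise majorities:
Alpha vs Sigma: Alpha is ranked higher on 1+3 = 4 ballots, Sigma on 5. Sigma wins 5–4.
Alpha vs Delta: 5 to 4, Alpha.
Sigma vs Delta: Delta wins 5–4.
Each project has at least one pairwise win (Alpha beats Delta; Sigma beats Alpha; Delta beats Sigma) — no Condorcet loser.

none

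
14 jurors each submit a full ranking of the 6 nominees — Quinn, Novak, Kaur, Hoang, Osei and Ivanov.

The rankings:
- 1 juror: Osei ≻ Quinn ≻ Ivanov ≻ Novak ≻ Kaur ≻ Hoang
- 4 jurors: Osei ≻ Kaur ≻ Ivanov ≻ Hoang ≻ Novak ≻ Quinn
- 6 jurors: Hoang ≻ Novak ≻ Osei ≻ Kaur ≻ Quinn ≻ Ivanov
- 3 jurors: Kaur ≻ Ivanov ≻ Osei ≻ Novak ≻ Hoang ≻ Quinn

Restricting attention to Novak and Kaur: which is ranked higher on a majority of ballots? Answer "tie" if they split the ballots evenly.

Ballots ranking Novak above Kaur: 1 + 6 = 7.
Ballots ranking Kaur above Novak: 14 − 7 = 7.
7–7: the pair ties.

tie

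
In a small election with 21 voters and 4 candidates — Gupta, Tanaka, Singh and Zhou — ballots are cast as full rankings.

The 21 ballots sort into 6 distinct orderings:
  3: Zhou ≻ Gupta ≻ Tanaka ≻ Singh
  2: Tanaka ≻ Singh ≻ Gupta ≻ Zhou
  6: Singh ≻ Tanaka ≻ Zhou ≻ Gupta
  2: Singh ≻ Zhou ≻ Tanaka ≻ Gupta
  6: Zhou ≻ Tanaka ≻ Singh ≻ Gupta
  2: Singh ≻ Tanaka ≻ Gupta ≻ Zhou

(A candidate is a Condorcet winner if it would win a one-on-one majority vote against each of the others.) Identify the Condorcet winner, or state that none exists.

Check each pair by majority over 21 ballots:
Gupta vs Tanaka: Tanaka wins 18–3.
Gupta–Singh: Singh 18–3.
Gupta vs Zhou: Zhou wins 17–4.
Tanaka vs Singh: Tanaka wins 11–10.
Tanaka vs Zhou: Zhou wins 11–10.
Singh vs Zhou: Singh wins 12–9.
Each candidate drops at least one matchup (Gupta loses to Tanaka; Tanaka loses to Zhou; Singh loses to Tanaka; Zhou loses to Singh); the cycle Tanaka beats Singh beats Zhou beats Tanaka rules out a Condorcet winner.

none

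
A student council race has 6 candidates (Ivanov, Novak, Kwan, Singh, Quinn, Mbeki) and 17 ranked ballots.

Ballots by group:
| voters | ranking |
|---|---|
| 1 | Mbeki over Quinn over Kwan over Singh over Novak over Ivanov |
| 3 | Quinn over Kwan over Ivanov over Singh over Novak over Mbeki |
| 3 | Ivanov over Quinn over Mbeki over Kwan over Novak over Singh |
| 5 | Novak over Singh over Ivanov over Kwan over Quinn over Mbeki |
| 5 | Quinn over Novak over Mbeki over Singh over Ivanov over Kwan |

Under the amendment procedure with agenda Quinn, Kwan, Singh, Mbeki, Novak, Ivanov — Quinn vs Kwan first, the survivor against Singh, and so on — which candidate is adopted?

Round 1: Quinn vs Kwan — 12–5, Quinn advances.
Round 2: Quinn vs Singh — 12–5, Quinn advances.
Round 3: Quinn vs Mbeki — 16–1, Quinn advances.
Round 4: Quinn vs Novak — 12–5, Quinn advances.
Round 5: Quinn vs Ivanov — 9–8, Quinn advances.
Quinn survives the agenda.

Quinn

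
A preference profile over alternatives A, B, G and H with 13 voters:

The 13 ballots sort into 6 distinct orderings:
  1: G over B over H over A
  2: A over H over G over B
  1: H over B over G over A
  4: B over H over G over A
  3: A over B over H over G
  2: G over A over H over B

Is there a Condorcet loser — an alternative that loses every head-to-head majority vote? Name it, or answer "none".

Pairwise majorities:
A vs B: 2+3+2 = 7 for A, 6 for B — A by 7–6.
A vs G: A preferred on 2+3 = 5 ballots; G wins 8–5.
A vs H: A is ranked higher on 2+3+2 = 7 ballots, H on 6. A wins 7–6.
B vs G: 8 to 5, B.
B vs H: 8 to 5, B.
G vs H: G preferred on 1+2 = 3 ballots; H wins 10–3.
Each alternative has at least one pairwise win (A beats B; B beats G; G beats A; H beats G) — no Condorcet loser.

none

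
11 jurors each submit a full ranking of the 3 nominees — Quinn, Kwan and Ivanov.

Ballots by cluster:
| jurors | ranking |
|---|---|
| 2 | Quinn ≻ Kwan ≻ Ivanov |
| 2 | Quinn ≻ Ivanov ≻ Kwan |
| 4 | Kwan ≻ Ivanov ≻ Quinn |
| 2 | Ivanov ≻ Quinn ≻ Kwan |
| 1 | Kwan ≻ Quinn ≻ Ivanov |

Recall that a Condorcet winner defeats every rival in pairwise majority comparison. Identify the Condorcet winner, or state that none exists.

Check each pair by majority over 11 ballots:
Quinn vs Kwan: Quinn preferred on 2+2+2 = 6 ballots; Quinn wins 6–5.
Quinn–Ivanov: Ivanov 6–5.
Kwan vs Ivanov: Kwan preferred on 2+4+1 = 7 ballots; Kwan wins 7–4.
No nominee is unbeaten: Quinn loses to Ivanov; Kwan loses to Quinn; Ivanov loses to Kwan. In particular Quinn → Kwan → Ivanov → Quinn is a majority cycle — no Condorcet winner exists.

none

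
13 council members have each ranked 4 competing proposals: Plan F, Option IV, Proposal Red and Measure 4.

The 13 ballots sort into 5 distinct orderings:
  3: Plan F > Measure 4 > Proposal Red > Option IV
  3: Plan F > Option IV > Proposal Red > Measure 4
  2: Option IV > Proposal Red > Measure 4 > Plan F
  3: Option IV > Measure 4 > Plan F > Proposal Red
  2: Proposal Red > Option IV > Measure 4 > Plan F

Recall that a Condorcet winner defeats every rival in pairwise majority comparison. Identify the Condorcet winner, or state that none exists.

Option IV

Pairwise majorities:
Plan F vs Option IV: Option IV wins 7–6.
Plan F vs Proposal Red: Plan F, 9–4.
Plan F–Measure 4: Measure 4 7–6.
Option IV vs Proposal Red: Option IV wins 8–5.
Option IV vs Measure 4: Option IV, 10–3.
Proposal Red–Measure 4: Proposal Red 7–6.
Option IV defeats every rival head-to-head and is the Condorcet winner.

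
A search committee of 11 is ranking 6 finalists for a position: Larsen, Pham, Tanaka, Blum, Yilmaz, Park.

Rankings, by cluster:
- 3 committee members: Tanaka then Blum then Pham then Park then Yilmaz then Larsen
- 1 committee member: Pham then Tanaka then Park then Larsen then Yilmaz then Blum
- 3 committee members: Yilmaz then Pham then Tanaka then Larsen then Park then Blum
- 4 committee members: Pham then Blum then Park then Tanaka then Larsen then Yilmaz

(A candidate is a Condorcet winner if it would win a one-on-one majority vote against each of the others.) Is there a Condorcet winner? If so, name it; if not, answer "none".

Head-to-head results (11 committee members):
Larsen vs Pham: 0 to 11, Pham.
Larsen vs Tanaka: 0 for Larsen, 11 for Tanaka — Tanaka by 11–0.
Larsen vs Blum: Larsen is ranked higher on 1+3 = 4 ballots, Blum on 7. Blum wins 7–4.
Larsen vs Yilmaz: 5 to 6, Yilmaz.
Larsen vs Park: Larsen is ranked higher on 3 ballots, Park on 8. Park wins 8–3.
Pham vs Tanaka: 8 to 3, Pham.
Pham vs Blum: 8 to 3, Pham.
Pham vs Yilmaz: Pham is ranked higher on 3+1+4 = 8 ballots, Yilmaz on 3. Pham wins 8–3.
Pham vs Park: 11 to 0, Pham.
Tanaka vs Blum: 7 to 4, Tanaka.
Tanaka vs Yilmaz: 3+1+4 = 8 for Tanaka, 3 for Yilmaz — Tanaka by 8–3.
Tanaka vs Park: Tanaka preferred on 3+1+3 = 7 ballots; Tanaka wins 7–4.
Blum vs Yilmaz: 7 to 4, Blum.
Blum vs Park: Blum is ranked higher on 3+4 = 7 ballots, Park on 4. Blum wins 7–4.
Yilmaz vs Park: 3 to 8, Park.
Only Pham has no losses; Pham is the Condorcet winner.

Pham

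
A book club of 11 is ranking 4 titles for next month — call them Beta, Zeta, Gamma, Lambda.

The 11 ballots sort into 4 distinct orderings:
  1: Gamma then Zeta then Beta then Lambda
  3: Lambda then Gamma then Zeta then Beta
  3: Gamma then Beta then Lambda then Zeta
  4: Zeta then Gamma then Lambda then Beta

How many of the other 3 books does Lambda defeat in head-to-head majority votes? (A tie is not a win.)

Lambda against each rival (11 members):
Lambda vs Beta: Lambda, 7–4.
Lambda vs Zeta: Lambda wins 6–5.
Lambda vs Gamma: Gamma wins 8–3.
Lambda beats Beta, Zeta; loses to Gamma — 2 pairwise wins.

2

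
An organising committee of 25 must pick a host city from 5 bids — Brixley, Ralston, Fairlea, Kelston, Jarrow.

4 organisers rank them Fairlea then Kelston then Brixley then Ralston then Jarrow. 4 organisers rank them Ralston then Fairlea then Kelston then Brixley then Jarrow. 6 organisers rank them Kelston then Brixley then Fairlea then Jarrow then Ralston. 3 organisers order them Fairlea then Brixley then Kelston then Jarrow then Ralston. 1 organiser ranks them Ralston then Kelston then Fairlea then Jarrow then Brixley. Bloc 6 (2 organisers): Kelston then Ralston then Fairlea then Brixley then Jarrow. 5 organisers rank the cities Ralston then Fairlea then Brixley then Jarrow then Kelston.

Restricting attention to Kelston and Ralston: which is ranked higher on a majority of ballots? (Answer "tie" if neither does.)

Ballots ranking Kelston above Ralston: 4 + 6 + 3 + 2 = 15.
Ballots ranking Ralston above Kelston: 25 − 15 = 10.
Kelston wins the head-to-head 15–10.

Kelston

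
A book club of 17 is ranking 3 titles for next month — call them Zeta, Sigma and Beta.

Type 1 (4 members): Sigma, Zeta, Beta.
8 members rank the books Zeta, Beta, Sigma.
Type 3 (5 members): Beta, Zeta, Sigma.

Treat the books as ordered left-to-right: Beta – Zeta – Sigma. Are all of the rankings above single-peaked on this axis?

yes

Axis positions: Beta=1, Zeta=2, Sigma=3.
Type 1 (peak Sigma at position 3): ranking walks positions 3-2-1, expanding outward from the peak — single-peaked.
Type 2 (peak Zeta at position 2): ranking walks positions 2-1-3, expanding outward from the peak — single-peaked.
Type 3 (peak Beta at position 1): ranking walks positions 1-2-3, expanding outward from the peak — single-peaked.
Every ranking is single-peaked on this axis.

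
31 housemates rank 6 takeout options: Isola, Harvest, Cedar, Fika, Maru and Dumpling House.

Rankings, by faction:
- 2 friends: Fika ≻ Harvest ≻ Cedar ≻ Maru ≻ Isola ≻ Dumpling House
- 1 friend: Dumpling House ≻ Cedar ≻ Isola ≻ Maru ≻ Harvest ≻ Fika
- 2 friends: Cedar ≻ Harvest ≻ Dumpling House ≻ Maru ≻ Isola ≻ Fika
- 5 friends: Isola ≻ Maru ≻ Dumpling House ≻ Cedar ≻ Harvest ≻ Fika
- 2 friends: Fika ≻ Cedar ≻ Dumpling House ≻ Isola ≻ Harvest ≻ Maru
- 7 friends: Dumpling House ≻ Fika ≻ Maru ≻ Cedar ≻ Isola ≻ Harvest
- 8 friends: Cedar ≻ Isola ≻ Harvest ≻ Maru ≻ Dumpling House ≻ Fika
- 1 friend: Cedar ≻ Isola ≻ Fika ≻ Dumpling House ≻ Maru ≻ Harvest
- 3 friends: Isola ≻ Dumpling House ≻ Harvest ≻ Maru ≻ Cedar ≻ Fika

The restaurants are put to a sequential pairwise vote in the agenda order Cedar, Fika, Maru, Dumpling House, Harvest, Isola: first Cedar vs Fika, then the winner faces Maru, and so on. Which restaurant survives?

Round 1: Cedar vs Fika — 20–11, Cedar advances.
Round 2: Cedar vs Maru — 16–15, Cedar advances.
Round 3: Cedar vs Dumpling House — 15–16, Dumpling House advances.
Round 4: Dumpling House vs Harvest — 19–12, Dumpling House advances.
Round 5: Dumpling House vs Isola — 12–19, Isola advances.
Isola survives the agenda.

Isola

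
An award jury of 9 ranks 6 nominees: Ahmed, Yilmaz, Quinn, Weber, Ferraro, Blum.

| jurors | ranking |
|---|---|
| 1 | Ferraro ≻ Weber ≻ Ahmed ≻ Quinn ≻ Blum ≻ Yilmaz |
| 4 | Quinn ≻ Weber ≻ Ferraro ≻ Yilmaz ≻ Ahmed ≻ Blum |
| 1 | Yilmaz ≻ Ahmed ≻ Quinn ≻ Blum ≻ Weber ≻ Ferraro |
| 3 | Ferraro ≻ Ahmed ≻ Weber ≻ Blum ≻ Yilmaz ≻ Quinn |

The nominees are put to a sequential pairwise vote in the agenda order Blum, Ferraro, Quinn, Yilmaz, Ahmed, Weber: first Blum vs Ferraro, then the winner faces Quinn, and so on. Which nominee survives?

Round 1: Blum vs Ferraro — 1–8, Ferraro advances.
Round 2: Ferraro vs Quinn — 4–5, Quinn advances.
Round 3: Quinn vs Yilmaz — 5–4, Quinn advances.
Round 4: Quinn vs Ahmed — 4–5, Ahmed advances.
Round 5: Ahmed vs Weber — 4–5, Weber advances.
Weber survives the agenda.

Weber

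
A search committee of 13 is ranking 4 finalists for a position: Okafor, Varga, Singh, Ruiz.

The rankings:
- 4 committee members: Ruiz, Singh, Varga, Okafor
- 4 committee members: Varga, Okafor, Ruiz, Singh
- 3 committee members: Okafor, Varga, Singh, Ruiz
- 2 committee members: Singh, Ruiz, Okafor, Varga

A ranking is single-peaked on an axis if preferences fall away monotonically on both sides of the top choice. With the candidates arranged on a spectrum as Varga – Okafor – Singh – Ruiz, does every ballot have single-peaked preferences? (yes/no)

no

Axis positions: Varga=1, Okafor=2, Singh=3, Ruiz=4.
Ballot type 1: ranking walks positions 4-3-1-2; Varga is ranked above Okafor even though Okafor lies between Varga and the peak Ruiz on the axis — preferences dip and rise again. Not single-peaked.
Ballot type 2: ranking walks positions 1-2-4-3; Ruiz is ranked above Singh even though Singh lies between Ruiz and the peak Varga on the axis — preferences dip and rise again. Not single-peaked.
Ballot type 3 (peak Okafor at position 2): ranking walks positions 2-1-3-4, expanding outward from the peak — single-peaked.
Ballot type 4 (peak Singh at position 3): ranking walks positions 3-4-2-1, expanding outward from the peak — single-peaked.
Ballot type 1 violates single-peakedness, so the profile is not single-peaked on this axis.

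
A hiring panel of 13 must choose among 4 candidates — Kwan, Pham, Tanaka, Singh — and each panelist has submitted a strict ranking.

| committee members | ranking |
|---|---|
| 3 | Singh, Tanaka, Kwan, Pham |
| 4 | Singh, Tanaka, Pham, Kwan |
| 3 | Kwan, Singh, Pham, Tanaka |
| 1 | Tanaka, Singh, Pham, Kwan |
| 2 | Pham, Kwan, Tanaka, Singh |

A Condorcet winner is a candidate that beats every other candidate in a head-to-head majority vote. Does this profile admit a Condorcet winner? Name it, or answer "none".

Check each pair by majority over 13 ballots:
Kwan vs Pham: 3+3 = 6 for Kwan, 7 for Pham — Pham by 7–6.
Kwan vs Tanaka: 5 to 8, Tanaka.
Kwan vs Singh: 3+2 = 5 for Kwan, 8 for Singh — Singh by 8–5.
Pham vs Tanaka: 3+2 = 5 for Pham, 8 for Tanaka — Tanaka by 8–5.
Pham vs Singh: Singh, 11–2.
Tanaka vs Singh: 3 to 10, Singh.
Singh defeats every rival head-to-head and is the Condorcet winner.

Singh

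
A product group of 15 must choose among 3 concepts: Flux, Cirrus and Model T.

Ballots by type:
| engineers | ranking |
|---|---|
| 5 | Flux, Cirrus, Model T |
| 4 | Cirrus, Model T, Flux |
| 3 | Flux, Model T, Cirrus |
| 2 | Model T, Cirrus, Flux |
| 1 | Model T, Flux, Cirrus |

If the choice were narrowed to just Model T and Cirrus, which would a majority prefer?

Ballots ranking Model T above Cirrus: 3 + 2 + 1 = 6.
Ballots ranking Cirrus above Model T: 15 − 6 = 9.
Cirrus wins the head-to-head 9–6.

Cirrus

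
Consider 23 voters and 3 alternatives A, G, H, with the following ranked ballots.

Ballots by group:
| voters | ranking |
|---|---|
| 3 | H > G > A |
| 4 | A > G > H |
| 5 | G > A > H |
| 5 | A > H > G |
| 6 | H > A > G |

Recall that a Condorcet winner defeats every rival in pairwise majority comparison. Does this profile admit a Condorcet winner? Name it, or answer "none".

Check each pair by majority over 23 ballots:
A vs G: A, 15–8.
A vs H: A, 14–9.
G vs H: H wins 14–9.
A beats each of G, H — A is the Condorcet winner.

A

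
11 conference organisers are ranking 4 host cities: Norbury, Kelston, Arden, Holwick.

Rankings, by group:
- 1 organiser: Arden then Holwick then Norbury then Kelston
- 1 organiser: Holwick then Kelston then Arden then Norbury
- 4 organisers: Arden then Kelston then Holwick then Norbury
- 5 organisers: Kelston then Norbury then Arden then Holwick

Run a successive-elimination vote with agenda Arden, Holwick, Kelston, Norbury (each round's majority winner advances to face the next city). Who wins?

Kelston

Round 1: Arden vs Holwick — 10–1, Arden advances.
Round 2: Arden vs Kelston — 5–6, Kelston advances.
Round 3: Kelston vs Norbury — 10–1, Kelston advances.
The agenda winner is Kelston.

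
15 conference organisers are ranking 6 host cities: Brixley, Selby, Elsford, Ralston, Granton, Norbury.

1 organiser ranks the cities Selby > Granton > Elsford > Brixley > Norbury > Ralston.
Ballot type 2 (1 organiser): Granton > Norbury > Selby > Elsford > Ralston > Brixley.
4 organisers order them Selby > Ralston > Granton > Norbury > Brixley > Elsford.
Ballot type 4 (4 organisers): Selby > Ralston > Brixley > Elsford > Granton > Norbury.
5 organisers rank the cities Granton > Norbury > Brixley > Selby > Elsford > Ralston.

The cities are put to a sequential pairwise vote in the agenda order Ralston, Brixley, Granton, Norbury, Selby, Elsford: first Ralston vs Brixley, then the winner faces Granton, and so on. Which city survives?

Round 1: Ralston vs Brixley — 9–6, Ralston advances.
Round 2: Ralston vs Granton — 8–7, Ralston advances.
Round 3: Ralston vs Norbury — 8–7, Ralston advances.
Round 4: Ralston vs Selby — 0–15, Selby advances.
Round 5: Selby vs Elsford — 15–0, Selby advances.
Selby survives the agenda.

Selby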